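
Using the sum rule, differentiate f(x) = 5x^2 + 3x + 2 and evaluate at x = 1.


Differentiate term by term using power and sum rules:
f(x) = 5x^2 + 3x + 2
f'(x) = 10x + 3
Substitute x = 1:
f'(1) = 10 * 1 + 3
= 10 + 3
= 13

13


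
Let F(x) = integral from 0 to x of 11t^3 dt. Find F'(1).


By the Fundamental Theorem of Calculus (Part 1):
If F(x) = integral from 0 to x of f(t) dt, then F'(x) = f(x)
Here f(t) = 11t^3
So F'(x) = 11x^3
Evaluate at x = 1:
F'(1) = 11 * 1^3
= 11 * 1
= 11

11


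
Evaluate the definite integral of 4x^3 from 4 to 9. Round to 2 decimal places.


Find the antiderivative of 4x^3:
F(x) = 4/4 * x^4
Apply the Fundamental Theorem of Calculus:
F(9) - F(4)
= 4/4 * 9^4 - 4/4 * 4^4
= 4/4 * (6561 - 256)
= 4/4 * 6305
= 6305 = 6305.00

6305.00


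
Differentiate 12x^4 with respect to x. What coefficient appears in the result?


We apply the power rule: d/dx [ax^n] = a*n * x^(n-1)
d/dx [12x^4]
= 12 * 4 * x^(4-1)
= 48x^3
The coefficient is 48

48


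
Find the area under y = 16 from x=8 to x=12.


The area under a constant function y = 16 is a rectangle.
Width = 12 - 8 = 4
Height = 16
Area = width * height
= 4 * 16
= 64

64


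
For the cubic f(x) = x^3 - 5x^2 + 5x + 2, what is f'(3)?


Differentiate f(x) = x^3 - 5x^2 + 5x + 2 term by term:
f'(x) = 3x^2 - 10x + 5
Substitute x = 3:
f'(3) = 3 * 3^2 - 10 * 3 + 5
= 27 - 30 + 5
= 2

2


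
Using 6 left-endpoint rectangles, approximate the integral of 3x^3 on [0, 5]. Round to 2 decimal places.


Left Riemann sum uses left endpoints of each subinterval.
Interval: [0, 5], n = 6
dx = (5 - 0) / 6 = 5/6
Left endpoints: [0, 5/6, 5/3, 5/2, 10/3, 25/6]
f values: [0, 125/72, 125/9, 375/8, 1000/9, 15625/72]
Sum = dx * (sum of f values)
= 5/6 * 3125/8
= 15625/48 ≈ 325.52

325.52


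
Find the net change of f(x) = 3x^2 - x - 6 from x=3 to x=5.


Net change = f(b) - f(a)
f(x) = 3x^2 - x - 6
Compute f(5):
f(5) = 3 * 5^2 - 1 * 5 - 6
= 75 - 5 - 6
= 64
Compute f(3):
f(3) = 3 * 3^2 - 1 * 3 - 6
= 27 - 3 - 6
= 18
Net change = 64 - 18 = 46

46


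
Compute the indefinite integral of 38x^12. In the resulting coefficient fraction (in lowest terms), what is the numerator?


Apply the power rule for integration:
integral of ax^n dx = a/(n+1) * x^(n+1) + C
integral of 38x^12 dx
= 38/13 * x^13 + C
The coefficient in lowest terms is 38/13, and its numerator is 38

38


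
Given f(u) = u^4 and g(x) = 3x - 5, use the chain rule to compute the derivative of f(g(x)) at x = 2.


Using the chain rule: (f(g(x)))' = f'(g(x)) * g'(x)
First, find g(2):
g(2) = 3 * 2 - 5 = 1
Next, f'(u) = 4u^3
And g'(x) = 3
So f'(g(2)) * g'(2)
= 4 * 1^3 * 3
= 4 * 1 * 3
= 12

12


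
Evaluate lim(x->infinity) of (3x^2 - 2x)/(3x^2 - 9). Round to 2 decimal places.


For limits at infinity with equal-degree polynomials,
we compare leading coefficients.
Numerator leading term: 3x^2
Denominator leading term: 3x^2
Divide both by x^2:
lim = (3 - 2/x) / (3 - 9/x^2)
As x -> infinity, the 1/x and 1/x^2 terms vanish:
= 3/3 = 1 = 1.00

1.00


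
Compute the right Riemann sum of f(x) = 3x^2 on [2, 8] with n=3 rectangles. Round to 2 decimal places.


Right Riemann sum uses right endpoints of each subinterval.
Interval: [2, 8], n = 3
dx = (8 - 2) / 3 = 2
Right endpoints: [4, 6, 8]
f values: [48, 108, 192]
Sum = dx * (sum of f values)
= 2 * 348
= 696 = 696.00

696.00


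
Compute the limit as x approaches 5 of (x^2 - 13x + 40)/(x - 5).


Direct substitution gives 0/0, so we factor the numerator.
Factor: (x^2 - 13x + 40) = (x - 5)(x - 8)
Cancel the common factor (x - 5):
(x^2 - 13x + 40)/(x - 5) = (x - 8)
Now substitute x = 5:
= (5) - (8) = -3

-3


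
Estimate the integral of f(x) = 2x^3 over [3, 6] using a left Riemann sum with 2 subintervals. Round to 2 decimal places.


Left Riemann sum uses left endpoints of each subinterval.
Interval: [3, 6], n = 2
dx = (6 - 3) / 2 = 3/2
Left endpoints: [3, 9/2]
f values: [54, 729/4]
Sum = dx * (sum of f values)
= 3/2 * 945/4
= 2835/8 ≈ 354.38

354.38


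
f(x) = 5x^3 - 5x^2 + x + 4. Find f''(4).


First derivative:
f'(x) = 15x^2 - 10x + 1
Second derivative:
f''(x) = 30x - 10
Substitute x = 4:
f''(4) = 30 * 4 - 10
= 120 - 10
= 110

110


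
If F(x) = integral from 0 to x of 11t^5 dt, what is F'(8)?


By the Fundamental Theorem of Calculus (Part 1):
If F(x) = integral from 0 to x of f(t) dt, then F'(x) = f(x)
Here f(t) = 11t^5
So F'(x) = 11x^5
Evaluate at x = 8:
F'(8) = 11 * 8^5
= 11 * 32768
= 360448

360448


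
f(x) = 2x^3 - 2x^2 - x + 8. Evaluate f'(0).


Differentiate f(x) = 2x^3 - 2x^2 - x + 8 term by term:
f'(x) = 6x^2 - 4x - 1
Substitute x = 0:
f'(0) = 6 * 0^2 - 4 * 0 - 1
= 0 + 0 - 1
= -1

-1


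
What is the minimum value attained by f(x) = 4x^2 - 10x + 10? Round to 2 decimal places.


For a quadratic f(x) = ax^2 + bx + c with a > 0, the minimum is at the vertex.
Vertex x-coordinate: x = -b/(2a)
x = -(-10) / (2 * 4)
x = 10/8 = 5/4
Substitute back to find the minimum value:
f(5/4) = 4 * (5/4)^2 - 10 * (5/4) + 10
= 25/4 - 25/2 + 10
= 15/4 = 3.75

3.75


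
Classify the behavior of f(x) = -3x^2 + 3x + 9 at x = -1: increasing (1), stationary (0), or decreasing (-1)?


Compute f'(x) to determine behavior:
f'(x) = -6x + 3
f'(-1) = -6 * (-1) + 3
= 6 + 3
= 9
Since f'(-1) > 0, the function is increasing (1)

1


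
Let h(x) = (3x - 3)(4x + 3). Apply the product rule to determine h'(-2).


Let u(x) = 3x - 3 and v(x) = 4x + 3
u'(x) = 3
v'(x) = 4
Product rule: h'(x) = u'(x)*v(x) + u(x)*v'(x)
= 3 * (4x + 3) + (3x - 3) * 4
At x = -2:
u(-2) = 3 * (-2) - 3 = -9
v(-2) = 4 * (-2) + 3 = -5
h'(-2) = 3 * (-5) + (-9) * 4
= -15 - 36
= -51

-51


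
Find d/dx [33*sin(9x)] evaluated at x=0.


Apply the chain rule to differentiate 33*sin(9x):
d/dx [33*sin(9x)]
= 33 * cos(9x) * d/dx(9x)
= 33 * 9 * cos(9x)
= 297 * cos(9x)
Evaluate at x = 0:
= 297 * cos(0)
= 297 * 1
= 297

297


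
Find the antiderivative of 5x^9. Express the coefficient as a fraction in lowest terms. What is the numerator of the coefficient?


Apply the power rule for integration:
integral of ax^n dx = a/(n+1) * x^(n+1) + C
integral of 5x^9 dx
= 5/10 * x^10 + C
= 1/2 * x^10 + C
The coefficient in lowest terms is 1/2, and its numerator is 1

1


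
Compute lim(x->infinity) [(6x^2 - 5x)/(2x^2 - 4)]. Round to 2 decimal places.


For limits at infinity with equal-degree polynomials,
we compare leading coefficients.
Numerator leading term: 6x^2
Denominator leading term: 2x^2
Divide both by x^2:
lim = (6 - 5/x) / (2 - 4/x^2)
As x -> infinity, the 1/x and 1/x^2 terms vanish:
= 6/2 = 3 = 3.00

3.00


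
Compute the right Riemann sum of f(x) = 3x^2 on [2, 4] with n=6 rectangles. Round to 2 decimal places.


Right Riemann sum uses right endpoints of each subinterval.
Interval: [2, 4], n = 6
dx = (4 - 2) / 6 = 1/3
Right endpoints: [7/3, 8/3, 3, 10/3, 11/3, 4]
f values: [49/3, 64/3, 27, 100/3, 121/3, 48]
Sum = dx * (sum of f values)
= 1/3 * 559/3
= 559/9 ≈ 62.11

62.11


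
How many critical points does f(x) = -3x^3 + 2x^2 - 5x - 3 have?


Find where f'(x) = 0:
f(x) = -3x^3 + 2x^2 - 5x - 3
f'(x) = -9x^2 + 4x - 5
This is a quadratic in x. Use the discriminant to count real roots.
Discriminant = (4)^2 - 4 * (-9) * (-5)
= 16 - 180
= -164
Since discriminant < 0, f'(x) = 0 has no real solutions.
Number of critical points: 0

0


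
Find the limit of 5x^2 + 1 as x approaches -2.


Since polynomials are continuous, we use direct substitution.
lim(x->-2) of 5x^2 + 1
= 5 * (-2)^2 + 0 * (-2) + 1
= 20 + 0 + 1
= 21

21


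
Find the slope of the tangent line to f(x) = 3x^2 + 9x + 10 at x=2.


The slope of the tangent line equals f'(x) at the point.
f(x) = 3x^2 + 9x + 10
f'(x) = 6x + 9
At x = 2:
f'(2) = 6 * 2 + 9
= 12 + 9
= 21

21


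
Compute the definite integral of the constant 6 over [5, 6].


The integral of a constant k over [a, b] equals k * (b - a).
integral from 5 to 6 of 6 dx
= 6 * (6 - 5)
= 6 * 1
= 6

6


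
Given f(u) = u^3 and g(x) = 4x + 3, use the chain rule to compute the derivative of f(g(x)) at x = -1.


Using the chain rule: (f(g(x)))' = f'(g(x)) * g'(x)
First, find g(-1):
g(-1) = 4 * (-1) + 3 = -1
Next, f'(u) = 3u^2
And g'(x) = 4
So f'(g(-1)) * g'(-1)
= 3 * (-1)^2 * 4
= 3 * 1 * 4
= 12

12


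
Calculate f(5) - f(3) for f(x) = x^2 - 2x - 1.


Net change = f(b) - f(a)
f(x) = x^2 - 2x - 1
Compute f(5):
f(5) = 1 * 5^2 - 2 * 5 - 1
= 25 - 10 - 1
= 14
Compute f(3):
f(3) = 1 * 3^2 - 2 * 3 - 1
= 9 - 6 - 1
= 2
Net change = 14 - 2 = 12

12


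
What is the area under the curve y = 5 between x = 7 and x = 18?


The area under a constant function y = 5 is a rectangle.
Width = 18 - 7 = 11
Height = 5
Area = width * height
= 11 * 5
= 55

55


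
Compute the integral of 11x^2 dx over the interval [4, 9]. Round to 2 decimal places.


Find the antiderivative of 11x^2:
F(x) = 11/3 * x^3
Apply the Fundamental Theorem of Calculus:
F(9) - F(4)
= 11/3 * 9^3 - 11/3 * 4^3
= 11/3 * (729 - 64)
= 11/3 * 665
= 7315/3 ≈ 2438.33

2438.33


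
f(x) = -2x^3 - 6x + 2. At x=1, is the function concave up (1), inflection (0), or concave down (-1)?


Concavity is determined by the sign of f''(x).
f(x) = -2x^3 - 6x + 2
f'(x) = -6x^2 - 6
f''(x) = -12x
f''(1) = -12 * 1 + 0
= -12 + 0
= -12
Since f''(1) < 0, the function is concave down (-1)

-1


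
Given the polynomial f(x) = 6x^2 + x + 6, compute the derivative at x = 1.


Differentiate term by term using power and sum rules:
f(x) = 6x^2 + x + 6
f'(x) = 12x + 1
Substitute x = 1:
f'(1) = 12 * 1 + 1
= 12 + 1
= 13

13


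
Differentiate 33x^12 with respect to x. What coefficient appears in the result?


We apply the power rule: d/dx [ax^n] = a*n * x^(n-1)
d/dx [33x^12]
= 33 * 12 * x^(12-1)
= 396x^11
The coefficient is 396

396


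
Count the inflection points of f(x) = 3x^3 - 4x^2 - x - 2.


Inflection points occur where f''(x) = 0 and concavity changes.
f(x) = 3x^3 - 4x^2 - x - 2
f'(x) = 9x^2 - 8x - 1
f''(x) = 18x - 8
Set f''(x) = 0:
18x - 8 = 0
x = 8 / 18 = 4/9
Since f''(x) is linear (degree 1), it changes sign at this point.
Therefore there is exactly 1 inflection point.

1


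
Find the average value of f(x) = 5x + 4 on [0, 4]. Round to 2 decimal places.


Average value = 1/(b-a) * integral from a to b of f(x) dx
First compute the integral of 5x + 4:
F(x) = (5/2)x^2 + 4x
F(4) = 5/2 * 16 + 4 * 4 = 56
F(0) = 5/2 * 0 + 4 * 0 = 0
Integral = 56 - 0 = 56
Average = 56 / (4 - 0) = 56 / 4
= 14 = 14.00

14.00


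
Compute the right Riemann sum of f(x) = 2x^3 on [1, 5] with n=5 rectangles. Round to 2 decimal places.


Right Riemann sum uses right endpoints of each subinterval.
Interval: [1, 5], n = 5
dx = (5 - 1) / 5 = 4/5
Right endpoints: [9/5, 13/5, 17/5, 21/5, 5]
f values: [1458/125, 4394/125, 9826/125, 18522/125, 250]
Sum = dx * (sum of f values)
= 4/5 * 2618/5
= 10472/25 = 418.88

418.88


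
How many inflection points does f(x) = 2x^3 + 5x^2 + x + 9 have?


Inflection points occur where f''(x) = 0 and concavity changes.
f(x) = 2x^3 + 5x^2 + x + 9
f'(x) = 6x^2 + 10x + 1
f''(x) = 12x + 10
Set f''(x) = 0:
12x + 10 = 0
x = -10 / 12 = -5/6
Since f''(x) is linear (degree 1), it changes sign at this point.
Therefore there is exactly 1 inflection point.

1


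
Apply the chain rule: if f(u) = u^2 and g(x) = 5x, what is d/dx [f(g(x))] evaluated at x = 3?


Using the chain rule: (f(g(x)))' = f'(g(x)) * g'(x)
First, find g(3):
g(3) = 5 * 3 + 0 = 15
Next, f'(u) = 2u
And g'(x) = 5
So f'(g(3)) * g'(3)
= 2 * 15 * 5
= 150

150


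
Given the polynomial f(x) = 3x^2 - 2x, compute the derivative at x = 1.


Differentiate term by term using power and sum rules:
f(x) = 3x^2 - 2x
f'(x) = 6x - 2
Substitute x = 1:
f'(1) = 6 * 1 - 2
= 6 - 2
= 4

4


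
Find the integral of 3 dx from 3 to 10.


The integral of a constant k over [a, b] equals k * (b - a).
integral from 3 to 10 of 3 dx
= 3 * (10 - 3)
= 3 * 7
= 21

21


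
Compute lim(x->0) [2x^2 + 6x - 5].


Since polynomials are continuous, we use direct substitution.
lim(x->0) of 2x^2 + 6x - 5
= 2 * 0^2 + 6 * 0 - 5
= 0 + 0 - 5
= -5

-5


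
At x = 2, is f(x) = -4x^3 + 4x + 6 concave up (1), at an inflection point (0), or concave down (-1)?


Concavity is determined by the sign of f''(x).
f(x) = -4x^3 + 4x + 6
f'(x) = -12x^2 + 4
f''(x) = -24x
f''(2) = -24 * 2 + 0
= -48 + 0
= -48
Since f''(2) < 0, the function is concave down (-1)

-1


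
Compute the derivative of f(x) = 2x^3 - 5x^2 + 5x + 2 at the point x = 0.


Differentiate f(x) = 2x^3 - 5x^2 + 5x + 2 term by term:
f'(x) = 6x^2 - 10x + 5
Substitute x = 0:
f'(0) = 6 * 0^2 - 10 * 0 + 5
= 0 + 0 + 5
= 5

5


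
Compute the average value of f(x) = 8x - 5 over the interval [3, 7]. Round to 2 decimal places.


Average value = 1/(b-a) * integral from a to b of f(x) dx
First compute the integral of 8x - 5:
F(x) = 4x^2 - 5x
F(7) = 4 * 49 - 5 * 7 = 161
F(3) = 4 * 9 - 5 * 3 = 21
Integral = 161 - 21 = 140
Average = 140 / (7 - 3) = 140 / 4
= 35 = 35.00

35.00


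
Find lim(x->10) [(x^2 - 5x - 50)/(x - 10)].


Direct substitution gives 0/0, so we factor the numerator.
Factor: (x^2 - 5x - 50) = (x - 10)(x + 5)
Cancel the common factor (x - 10):
(x^2 - 5x - 50)/(x - 10) = (x + 5)
Now substitute x = 10:
= (10) - (-5) = 15

15


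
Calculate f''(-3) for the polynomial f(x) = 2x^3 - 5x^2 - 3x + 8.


First derivative:
f'(x) = 6x^2 - 10x - 3
Second derivative:
f''(x) = 12x - 10
Substitute x = -3:
f''(-3) = 12 * (-3) - 10
= -36 - 10
= -46

-46


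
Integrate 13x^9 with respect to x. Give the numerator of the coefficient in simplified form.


Apply the power rule for integration:
integral of ax^n dx = a/(n+1) * x^(n+1) + C
integral of 13x^9 dx
= 13/10 * x^10 + C
The coefficient in lowest terms is 13/10, and its numerator is 13

13


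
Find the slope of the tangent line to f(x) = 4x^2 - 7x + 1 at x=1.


The slope of the tangent line equals f'(x) at the point.
f(x) = 4x^2 - 7x + 1
f'(x) = 8x - 7
At x = 1:
f'(1) = 8 * 1 - 7
= 8 - 7
= 1

1


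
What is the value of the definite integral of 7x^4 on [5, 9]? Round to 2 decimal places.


Find the antiderivative of 7x^4:
F(x) = 7/5 * x^5
Apply the Fundamental Theorem of Calculus:
F(9) - F(5)
= 7/5 * 9^5 - 7/5 * 5^5
= 7/5 * (59049 - 3125)
= 7/5 * 55924
= 391468/5 = 78293.60

78293.60


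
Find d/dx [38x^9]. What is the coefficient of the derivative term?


We apply the power rule: d/dx [ax^n] = a*n * x^(n-1)
d/dx [38x^9]
= 38 * 9 * x^(9-1)
= 342x^8
The coefficient is 342

342


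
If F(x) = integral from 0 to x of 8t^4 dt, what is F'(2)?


By the Fundamental Theorem of Calculus (Part 1):
If F(x) = integral from 0 to x of f(t) dt, then F'(x) = f(x)
Here f(t) = 8t^4
So F'(x) = 8x^4
Evaluate at x = 2:
F'(2) = 8 * 2^4
= 8 * 16
= 128

128


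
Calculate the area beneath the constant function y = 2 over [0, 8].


The area under a constant function y = 2 is a rectangle.
Width = 8 - 0 = 8
Height = 2
Area = width * height
= 8 * 2
= 16

16


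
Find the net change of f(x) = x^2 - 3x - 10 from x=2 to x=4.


Net change = f(b) - f(a)
f(x) = x^2 - 3x - 10
Compute f(4):
f(4) = 1 * 4^2 - 3 * 4 - 10
= 16 - 12 - 10
= -6
Compute f(2):
f(2) = 1 * 2^2 - 3 * 2 - 10
= 4 - 6 - 10
= -12
Net change = -6 - (-12) = 6

6


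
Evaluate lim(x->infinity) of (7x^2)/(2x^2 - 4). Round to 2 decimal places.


For limits at infinity with equal-degree polynomials,
we compare leading coefficients.
Numerator leading term: 7x^2
Denominator leading term: 2x^2
Divide both by x^2:
lim = (7) / (2 - 4/x^2)
As x -> infinity, the 1/x and 1/x^2 terms vanish:
= 7/2 = 3.50

3.50


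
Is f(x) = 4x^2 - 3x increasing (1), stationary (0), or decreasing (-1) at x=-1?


Compute f'(x) to determine behavior:
f'(x) = 8x - 3
f'(-1) = 8 * (-1) - 3
= -8 - 3
= -11
Since f'(-1) < 0, the function is decreasing (-1)

-1


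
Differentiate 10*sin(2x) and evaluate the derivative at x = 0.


Apply the chain rule to differentiate 10*sin(2x):
d/dx [10*sin(2x)]
= 10 * cos(2x) * d/dx(2x)
= 10 * 2 * cos(2x)
= 20 * cos(2x)
Evaluate at x = 0:
= 20 * cos(0)
= 20 * 1
= 20

20


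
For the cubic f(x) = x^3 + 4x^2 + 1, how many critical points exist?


Find where f'(x) = 0:
f(x) = x^3 + 4x^2 + 1
f'(x) = 3x^2 + 8x
This is a quadratic in x. Use the discriminant to count real roots.
Discriminant = (8)^2 - 4 * 3 * 0
= 64 - 0
= 64
Since discriminant > 0, f'(x) = 0 has 2 real solutions.
Number of critical points: 2

2


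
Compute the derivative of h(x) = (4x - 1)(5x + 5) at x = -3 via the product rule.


Let u(x) = 4x - 1 and v(x) = 5x + 5
u'(x) = 4
v'(x) = 5
Product rule: h'(x) = u'(x)*v(x) + u(x)*v'(x)
= 4 * (5x + 5) + (4x - 1) * 5
At x = -3:
u(-3) = 4 * (-3) - 1 = -13
v(-3) = 5 * (-3) + 5 = -10
h'(-3) = 4 * (-10) + (-13) * 5
= -40 - 65
= -105

-105


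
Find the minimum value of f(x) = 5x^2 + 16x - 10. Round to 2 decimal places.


For a quadratic f(x) = ax^2 + bx + c with a > 0, the minimum is at the vertex.
Vertex x-coordinate: x = -b/(2a)
x = -(16) / (2 * 5)
x = -16/10 = -8/5
Substitute back to find the minimum value:
f(-8/5) = 5 * (-8/5)^2 + 16 * (-8/5) - 10
= 64/5 - 128/5 - 10
= -114/5 = -22.80

-22.80


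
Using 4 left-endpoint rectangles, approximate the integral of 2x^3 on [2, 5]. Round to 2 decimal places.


Left Riemann sum uses left endpoints of each subinterval.
Interval: [2, 5], n = 4
dx = (5 - 2) / 4 = 3/4
Left endpoints: [2, 11/4, 7/2, 17/4]
f values: [16, 1331/32, 343/4, 4913/32]
Sum = dx * (sum of f values)
= 3/4 * 2375/8
= 7125/32 ≈ 222.66

222.66


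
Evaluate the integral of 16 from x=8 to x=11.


The integral of a constant k over [a, b] equals k * (b - a).
integral from 8 to 11 of 16 dx
= 16 * (11 - 8)
= 16 * 3
= 48

48


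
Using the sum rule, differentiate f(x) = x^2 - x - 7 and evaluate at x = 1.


Differentiate term by term using power and sum rules:
f(x) = x^2 - x - 7
f'(x) = 2x - 1
Substitute x = 1:
f'(1) = 2 * 1 - 1
= 2 - 1
= 1

1


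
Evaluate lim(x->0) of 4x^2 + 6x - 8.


Since polynomials are continuous, we use direct substitution.
lim(x->0) of 4x^2 + 6x - 8
= 4 * 0^2 + 6 * 0 - 8
= 0 + 0 - 8
= -8

-8


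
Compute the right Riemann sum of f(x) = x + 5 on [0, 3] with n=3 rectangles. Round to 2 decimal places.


Right Riemann sum uses right endpoints of each subinterval.
Interval: [0, 3], n = 3
dx = (3 - 0) / 3 = 1
Right endpoints: [1, 2, 3]
f values: [6, 7, 8]
Sum = dx * (sum of f values)
= 1 * 21
= 21 = 21.00

21.00


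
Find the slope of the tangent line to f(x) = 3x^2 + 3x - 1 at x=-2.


The slope of the tangent line equals f'(x) at the point.
f(x) = 3x^2 + 3x - 1
f'(x) = 6x + 3
At x = -2:
f'(-2) = 6 * (-2) + 3
= -12 + 3
= -9

-9


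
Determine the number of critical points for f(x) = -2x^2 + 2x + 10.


Find where f'(x) = 0:
f'(x) = -4x + 2
Set f'(x) = 0:
-4x + 2 = 0
x = -2 / (-4) = 1/2
This is a linear equation in x, so there is exactly one solution.
Number of critical points: 1

1


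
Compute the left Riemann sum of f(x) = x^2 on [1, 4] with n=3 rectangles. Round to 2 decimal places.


Left Riemann sum uses left endpoints of each subinterval.
Interval: [1, 4], n = 3
dx = (4 - 1) / 3 = 1
Left endpoints: [1, 2, 3]
f values: [1, 4, 9]
Sum = dx * (sum of f values)
= 1 * 14
= 14 = 14.00

14.00


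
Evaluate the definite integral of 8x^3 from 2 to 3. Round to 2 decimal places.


Find the antiderivative of 8x^3:
F(x) = 8/4 * x^4
Apply the Fundamental Theorem of Calculus:
F(3) - F(2)
= 8/4 * 3^4 - 8/4 * 2^4
= 8/4 * (81 - 16)
= 8/4 * 65
= 130 = 130.00

130.00


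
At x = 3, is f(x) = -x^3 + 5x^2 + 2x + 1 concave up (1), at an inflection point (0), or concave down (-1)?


Concavity is determined by the sign of f''(x).
f(x) = -x^3 + 5x^2 + 2x + 1
f'(x) = -3x^2 + 10x + 2
f''(x) = -6x + 10
f''(3) = -6 * 3 + 10
= -18 + 10
= -8
Since f''(3) < 0, the function is concave down (-1)

-1


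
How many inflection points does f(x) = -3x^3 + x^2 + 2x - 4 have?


Inflection points occur where f''(x) = 0 and concavity changes.
f(x) = -3x^3 + x^2 + 2x - 4
f'(x) = -9x^2 + 2x + 2
f''(x) = -18x + 2
Set f''(x) = 0:
-18x + 2 = 0
x = -2 / (-18) = 1/9
Since f''(x) is linear (degree 1), it changes sign at this point.
Therefore there is exactly 1 inflection point.

1


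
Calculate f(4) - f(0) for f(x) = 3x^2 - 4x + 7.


Net change = f(b) - f(a)
f(x) = 3x^2 - 4x + 7
Compute f(4):
f(4) = 3 * 4^2 - 4 * 4 + 7
= 48 - 16 + 7
= 39
Compute f(0):
f(0) = 3 * 0^2 - 4 * 0 + 7
= 0 + 0 + 7
= 7
Net change = 39 - 7 = 32

32


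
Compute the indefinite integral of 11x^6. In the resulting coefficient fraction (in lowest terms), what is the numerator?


Apply the power rule for integration:
integral of ax^n dx = a/(n+1) * x^(n+1) + C
integral of 11x^6 dx
= 11/7 * x^7 + C
The coefficient in lowest terms is 11/7, and its numerator is 11

11


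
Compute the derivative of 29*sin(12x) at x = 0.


Apply the chain rule to differentiate 29*sin(12x):
d/dx [29*sin(12x)]
= 29 * cos(12x) * d/dx(12x)
= 29 * 12 * cos(12x)
= 348 * cos(12x)
Evaluate at x = 0:
= 348 * cos(0)
= 348 * 1
= 348

348


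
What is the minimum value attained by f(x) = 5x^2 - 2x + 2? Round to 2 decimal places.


For a quadratic f(x) = ax^2 + bx + c with a > 0, the minimum is at the vertex.
Vertex x-coordinate: x = -b/(2a)
x = -(-2) / (2 * 5)
x = 2/10 = 1/5
Substitute back to find the minimum value:
f(1/5) = 5 * (1/5)^2 - 2 * (1/5) + 2
= 1/5 - 2/5 + 2
= 9/5 = 1.80

1.80


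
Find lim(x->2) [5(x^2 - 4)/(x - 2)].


Direct substitution gives 0/0, so we factor the numerator.
Factor: 5(x^2 - 4) = 5 * (x - 2)(x + 2)
Cancel the common factor (x - 2):
5(x^2 - 4)/(x - 2) = 5 * (x + 2)
Now substitute x = 2:
= 5 * (2 + 2) = 20

20


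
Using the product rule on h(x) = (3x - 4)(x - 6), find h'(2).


Let u(x) = 3x - 4 and v(x) = x - 6
u'(x) = 3
v'(x) = 1
Product rule: h'(x) = u'(x)*v(x) + u(x)*v'(x)
= 3 * (x - 6) + (3x - 4) * 1
At x = 2:
u(2) = 3 * 2 - 4 = 2
v(2) = 1 * 2 - 6 = -4
h'(2) = 3 * (-4) + 2 * 1
= -12 + 2
= -10

-10


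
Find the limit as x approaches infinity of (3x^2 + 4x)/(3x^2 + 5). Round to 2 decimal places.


For limits at infinity with equal-degree polynomials,
we compare leading coefficients.
Numerator leading term: 3x^2
Denominator leading term: 3x^2
Divide both by x^2:
lim = (3 + 4/x) / (3 + 5/x^2)
As x -> infinity, the 1/x and 1/x^2 terms vanish:
= 3/3 = 1 = 1.00

1.00


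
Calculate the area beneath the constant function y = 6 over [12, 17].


The area under a constant function y = 6 is a rectangle.
Width = 17 - 12 = 5
Height = 6
Area = width * height
= 5 * 6
= 30

30


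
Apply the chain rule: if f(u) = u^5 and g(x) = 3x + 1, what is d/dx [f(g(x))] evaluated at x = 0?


Using the chain rule: (f(g(x)))' = f'(g(x)) * g'(x)
First, find g(0):
g(0) = 3 * 0 + 1 = 1
Next, f'(u) = 5u^4
And g'(x) = 3
So f'(g(0)) * g'(0)
= 5 * 1^4 * 3
= 5 * 1 * 3
= 15

15


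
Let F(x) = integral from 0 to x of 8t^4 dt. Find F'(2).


By the Fundamental Theorem of Calculus (Part 1):
If F(x) = integral from 0 to x of f(t) dt, then F'(x) = f(x)
Here f(t) = 8t^4
So F'(x) = 8x^4
Evaluate at x = 2:
F'(2) = 8 * 2^4
= 8 * 16
= 128

128


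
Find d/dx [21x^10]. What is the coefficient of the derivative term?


We apply the power rule: d/dx [ax^n] = a*n * x^(n-1)
d/dx [21x^10]
= 21 * 10 * x^(10-1)
= 210x^9
The coefficient is 210

210


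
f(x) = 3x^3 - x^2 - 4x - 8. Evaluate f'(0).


Differentiate f(x) = 3x^3 - x^2 - 4x - 8 term by term:
f'(x) = 9x^2 - 2x - 4
Substitute x = 0:
f'(0) = 9 * 0^2 - 2 * 0 - 4
= 0 + 0 - 4
= -4

-4


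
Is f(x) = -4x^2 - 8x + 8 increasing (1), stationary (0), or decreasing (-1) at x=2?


Compute f'(x) to determine behavior:
f'(x) = -8x - 8
f'(2) = -8 * 2 - 8
= -16 - 8
= -24
Since f'(2) < 0, the function is decreasing (-1)

-1


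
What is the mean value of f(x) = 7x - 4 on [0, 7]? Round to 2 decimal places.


Average value = 1/(b-a) * integral from a to b of f(x) dx
First compute the integral of 7x - 4:
F(x) = (7/2)x^2 - 4x
F(7) = 7/2 * 49 - 4 * 7 = 287/2
F(0) = 7/2 * 0 - 4 * 0 = 0
Integral = 287/2 - 0 = 287/2
Average = (287/2) / (7 - 0) = (287/2) / 7
= 41/2 = 20.50

20.50


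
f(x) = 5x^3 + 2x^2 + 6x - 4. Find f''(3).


First derivative:
f'(x) = 15x^2 + 4x + 6
Second derivative:
f''(x) = 30x + 4
Substitute x = 3:
f''(3) = 30 * 3 + 4
= 90 + 4
= 94

94


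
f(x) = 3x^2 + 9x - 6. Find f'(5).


Differentiate term by term using power and sum rules:
f(x) = 3x^2 + 9x - 6
f'(x) = 6x + 9
Substitute x = 5:
f'(5) = 6 * 5 + 9
= 30 + 9
= 39

39


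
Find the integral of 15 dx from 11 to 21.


The integral of a constant k over [a, b] equals k * (b - a).
integral from 11 to 21 of 15 dx
= 15 * (21 - 11)
= 15 * 10
= 150

150


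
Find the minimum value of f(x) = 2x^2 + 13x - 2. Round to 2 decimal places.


For a quadratic f(x) = ax^2 + bx + c with a > 0, the minimum is at the vertex.
Vertex x-coordinate: x = -b/(2a)
x = -(13) / (2 * 2)
x = -13/4
Substitute back to find the minimum value:
f(-13/4) = 2 * (-13/4)^2 + 13 * (-13/4) - 2
= 169/8 - 169/4 - 2
= -185/8 ≈ -23.13

-23.13


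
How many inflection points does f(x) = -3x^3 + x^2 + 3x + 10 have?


Inflection points occur where f''(x) = 0 and concavity changes.
f(x) = -3x^3 + x^2 + 3x + 10
f'(x) = -9x^2 + 2x + 3
f''(x) = -18x + 2
Set f''(x) = 0:
-18x + 2 = 0
x = -2 / (-18) = 1/9
Since f''(x) is linear (degree 1), it changes sign at this point.
Therefore there is exactly 1 inflection point.

1


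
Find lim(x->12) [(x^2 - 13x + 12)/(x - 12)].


Direct substitution gives 0/0, so we factor the numerator.
Factor: (x^2 - 13x + 12) = (x - 12)(x - 1)
Cancel the common factor (x - 12):
(x^2 - 13x + 12)/(x - 12) = (x - 1)
Now substitute x = 12:
= (12) - (1) = 11

11


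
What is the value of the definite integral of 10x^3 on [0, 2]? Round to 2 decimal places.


Find the antiderivative of 10x^3:
F(x) = 10/4 * x^4
Apply the Fundamental Theorem of Calculus:
F(2) - F(0)
= 10/4 * 2^4 - 10/4 * 0^4
= 10/4 * (16 - 0)
= 10/4 * 16
= 40 = 40.00

40.00


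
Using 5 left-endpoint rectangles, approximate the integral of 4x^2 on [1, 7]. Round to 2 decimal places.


Left Riemann sum uses left endpoints of each subinterval.
Interval: [1, 7], n = 5
dx = (7 - 1) / 5 = 6/5
Left endpoints: [1, 11/5, 17/5, 23/5, 29/5]
f values: [4, 484/25, 1156/25, 2116/25, 3364/25]
Sum = dx * (sum of f values)
= 6/5 * 1444/5
= 8664/25 = 346.56

346.56


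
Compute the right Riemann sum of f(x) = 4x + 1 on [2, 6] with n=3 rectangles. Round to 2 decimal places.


Right Riemann sum uses right endpoints of each subinterval.
Interval: [2, 6], n = 3
dx = (6 - 2) / 3 = 4/3
Right endpoints: [10/3, 14/3, 6]
f values: [43/3, 59/3, 25]
Sum = dx * (sum of f values)
= 4/3 * 59
= 236/3 ≈ 78.67

78.67


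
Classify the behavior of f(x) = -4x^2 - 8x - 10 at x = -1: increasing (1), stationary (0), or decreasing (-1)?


Compute f'(x) to determine behavior:
f'(x) = -8x - 8
f'(-1) = -8 * (-1) - 8
= 8 - 8
= 0
Since f'(-1) = 0, the function is stationary (0)

0


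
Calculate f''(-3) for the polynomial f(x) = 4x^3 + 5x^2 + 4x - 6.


First derivative:
f'(x) = 12x^2 + 10x + 4
Second derivative:
f''(x) = 24x + 10
Substitute x = -3:
f''(-3) = 24 * (-3) + 10
= -72 + 10
= -62

-62


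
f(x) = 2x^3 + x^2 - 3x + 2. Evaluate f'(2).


Differentiate f(x) = 2x^3 + x^2 - 3x + 2 term by term:
f'(x) = 6x^2 + 2x - 3
Substitute x = 2:
f'(2) = 6 * 2^2 + 2 * 2 - 3
= 24 + 4 - 3
= 25

25


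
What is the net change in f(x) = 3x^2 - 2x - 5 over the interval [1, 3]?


Net change = f(b) - f(a)
f(x) = 3x^2 - 2x - 5
Compute f(3):
f(3) = 3 * 3^2 - 2 * 3 - 5
= 27 - 6 - 5
= 16
Compute f(1):
f(1) = 3 * 1^2 - 2 * 1 - 5
= 3 - 2 - 5
= -4
Net change = 16 - (-4) = 20

20


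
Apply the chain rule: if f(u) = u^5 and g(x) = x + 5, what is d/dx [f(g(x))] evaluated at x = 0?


Using the chain rule: (f(g(x)))' = f'(g(x)) * g'(x)
First, find g(0):
g(0) = 1 * 0 + 5 = 5
Next, f'(u) = 5u^4
And g'(x) = 1
So f'(g(0)) * g'(0)
= 5 * 5^4 * 1
= 5 * 625 * 1
= 3125

3125


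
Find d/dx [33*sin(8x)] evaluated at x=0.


Apply the chain rule to differentiate 33*sin(8x):
d/dx [33*sin(8x)]
= 33 * cos(8x) * d/dx(8x)
= 33 * 8 * cos(8x)
= 264 * cos(8x)
Evaluate at x = 0:
= 264 * cos(0)
= 264 * 1
= 264

264


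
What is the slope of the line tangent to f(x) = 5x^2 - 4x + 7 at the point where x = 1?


The slope of the tangent line equals f'(x) at the point.
f(x) = 5x^2 - 4x + 7
f'(x) = 10x - 4
At x = 1:
f'(1) = 10 * 1 - 4
= 10 - 4
= 6

6


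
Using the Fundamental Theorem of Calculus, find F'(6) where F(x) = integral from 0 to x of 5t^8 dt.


By the Fundamental Theorem of Calculus (Part 1):
If F(x) = integral from 0 to x of f(t) dt, then F'(x) = f(x)
Here f(t) = 5t^8
So F'(x) = 5x^8
Evaluate at x = 6:
F'(6) = 5 * 6^8
= 5 * 1679616
= 8398080

8398080


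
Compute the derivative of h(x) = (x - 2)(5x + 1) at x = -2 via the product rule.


Let u(x) = x - 2 and v(x) = 5x + 1
u'(x) = 1
v'(x) = 5
Product rule: h'(x) = u'(x)*v(x) + u(x)*v'(x)
= 1 * (5x + 1) + (x - 2) * 5
At x = -2:
u(-2) = 1 * (-2) - 2 = -4
v(-2) = 5 * (-2) + 1 = -9
h'(-2) = 1 * (-9) + (-4) * 5
= -9 - 20
= -29

-29


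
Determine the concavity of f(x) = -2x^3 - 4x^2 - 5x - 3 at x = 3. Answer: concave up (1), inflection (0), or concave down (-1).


Concavity is determined by the sign of f''(x).
f(x) = -2x^3 - 4x^2 - 5x - 3
f'(x) = -6x^2 - 8x - 5
f''(x) = -12x - 8
f''(3) = -12 * 3 - 8
= -36 - 8
= -44
Since f''(3) < 0, the function is concave down (-1)

-1


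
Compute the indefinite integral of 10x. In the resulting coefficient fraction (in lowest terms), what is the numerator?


Apply the power rule for integration:
integral of ax^n dx = a/(n+1) * x^(n+1) + C
integral of 10x dx
= 10/2 * x^2 + C
= 5 * x^2 + C
The coefficient in lowest terms is 5 = 5/1, so its numerator is 5

5


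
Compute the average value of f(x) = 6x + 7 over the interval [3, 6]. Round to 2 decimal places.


Average value = 1/(b-a) * integral from a to b of f(x) dx
First compute the integral of 6x + 7:
F(x) = 3x^2 + 7x
F(6) = 3 * 36 + 7 * 6 = 150
F(3) = 3 * 9 + 7 * 3 = 48
Integral = 150 - 48 = 102
Average = 102 / (6 - 3) = 102 / 3
= 34 = 34.00

34.00


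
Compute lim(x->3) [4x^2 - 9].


Since polynomials are continuous, we use direct substitution.
lim(x->3) of 4x^2 - 9
= 4 * 3^2 + 0 * 3 - 9
= 36 + 0 - 9
= 27

27


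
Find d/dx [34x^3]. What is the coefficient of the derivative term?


We apply the power rule: d/dx [ax^n] = a*n * x^(n-1)
d/dx [34x^3]
= 34 * 3 * x^(3-1)
= 102x^2
The coefficient is 102

102


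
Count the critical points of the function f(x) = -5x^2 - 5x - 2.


Find where f'(x) = 0:
f'(x) = -10x - 5
Set f'(x) = 0:
-10x - 5 = 0
x = 5 / (-10) = -1/2
This is a linear equation in x, so there is exactly one solution.
Number of critical points: 1

1


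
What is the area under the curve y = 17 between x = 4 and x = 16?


The area under a constant function y = 17 is a rectangle.
Width = 16 - 4 = 12
Height = 17
Area = width * height
= 12 * 17
= 204

204


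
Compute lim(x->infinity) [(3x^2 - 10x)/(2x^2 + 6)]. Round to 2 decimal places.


For limits at infinity with equal-degree polynomials,
we compare leading coefficients.
Numerator leading term: 3x^2
Denominator leading term: 2x^2
Divide both by x^2:
lim = (3 - 10/x) / (2 + 6/x^2)
As x -> infinity, the 1/x and 1/x^2 terms vanish:
= 3/2 = 1.50

1.50


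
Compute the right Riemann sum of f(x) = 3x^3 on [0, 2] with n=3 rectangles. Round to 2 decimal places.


Right Riemann sum uses right endpoints of each subinterval.
Interval: [0, 2], n = 3
dx = (2 - 0) / 3 = 2/3
Right endpoints: [2/3, 4/3, 2]
f values: [8/9, 64/9, 24]
Sum = dx * (sum of f values)
= 2/3 * 32
= 64/3 ≈ 21.33

21.33


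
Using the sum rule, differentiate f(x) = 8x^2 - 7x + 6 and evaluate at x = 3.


Differentiate term by term using power and sum rules:
f(x) = 8x^2 - 7x + 6
f'(x) = 16x - 7
Substitute x = 3:
f'(3) = 16 * 3 - 7
= 48 - 7
= 41

41


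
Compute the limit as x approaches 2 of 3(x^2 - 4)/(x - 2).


Direct substitution gives 0/0, so we factor the numerator.
Factor: 3(x^2 - 4) = 3 * (x - 2)(x + 2)
Cancel the common factor (x - 2):
3(x^2 - 4)/(x - 2) = 3 * (x + 2)
Now substitute x = 2:
= 3 * (2 + 2) = 12

12


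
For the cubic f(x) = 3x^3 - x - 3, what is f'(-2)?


Differentiate f(x) = 3x^3 - x - 3 term by term:
f'(x) = 9x^2 - 1
Substitute x = -2:
f'(-2) = 9 * (-2)^2 + 0 * (-2) - 1
= 36 + 0 - 1
= 35

35


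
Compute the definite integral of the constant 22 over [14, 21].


The integral of a constant k over [a, b] equals k * (b - a).
integral from 14 to 21 of 22 dx
= 22 * (21 - 14)
= 22 * 7
= 154

154


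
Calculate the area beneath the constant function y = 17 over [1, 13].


The area under a constant function y = 17 is a rectangle.
Width = 13 - 1 = 12
Height = 17
Area = width * height
= 12 * 17
= 204

204


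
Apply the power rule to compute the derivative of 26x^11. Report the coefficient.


We apply the power rule: d/dx [ax^n] = a*n * x^(n-1)
d/dx [26x^11]
= 26 * 11 * x^(11-1)
= 286x^10
The coefficient is 286

286


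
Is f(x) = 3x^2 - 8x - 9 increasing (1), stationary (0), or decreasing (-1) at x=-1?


Compute f'(x) to determine behavior:
f'(x) = 6x - 8
f'(-1) = 6 * (-1) - 8
= -6 - 8
= -14
Since f'(-1) < 0, the function is decreasing (-1)

-1


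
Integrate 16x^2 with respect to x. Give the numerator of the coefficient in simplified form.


Apply the power rule for integration:
integral of ax^n dx = a/(n+1) * x^(n+1) + C
integral of 16x^2 dx
= 16/3 * x^3 + C
The coefficient in lowest terms is 16/3, and its numerator is 16

16


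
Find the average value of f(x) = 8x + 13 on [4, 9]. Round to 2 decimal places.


Average value = 1/(b-a) * integral from a to b of f(x) dx
First compute the integral of 8x + 13:
F(x) = 4x^2 + 13x
F(9) = 4 * 81 + 13 * 9 = 441
F(4) = 4 * 16 + 13 * 4 = 116
Integral = 441 - 116 = 325
Average = 325 / (9 - 4) = 325 / 5
= 65 = 65.00

65.00


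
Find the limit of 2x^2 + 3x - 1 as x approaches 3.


Since polynomials are continuous, we use direct substitution.
lim(x->3) of 2x^2 + 3x - 1
= 2 * 3^2 + 3 * 3 - 1
= 18 + 9 - 1
= 26

26


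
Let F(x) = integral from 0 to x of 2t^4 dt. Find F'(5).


By the Fundamental Theorem of Calculus (Part 1):
If F(x) = integral from 0 to x of f(t) dt, then F'(x) = f(x)
Here f(t) = 2t^4
So F'(x) = 2x^4
Evaluate at x = 5:
F'(5) = 2 * 5^4
= 2 * 625
= 1250

1250


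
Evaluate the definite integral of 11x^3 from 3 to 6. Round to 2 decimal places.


Find the antiderivative of 11x^3:
F(x) = 11/4 * x^4
Apply the Fundamental Theorem of Calculus:
F(6) - F(3)
= 11/4 * 6^4 - 11/4 * 3^4
= 11/4 * (1296 - 81)
= 11/4 * 1215
= 13365/4 = 3341.25

3341.25


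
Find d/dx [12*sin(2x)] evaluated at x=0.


Apply the chain rule to differentiate 12*sin(2x):
d/dx [12*sin(2x)]
= 12 * cos(2x) * d/dx(2x)
= 12 * 2 * cos(2x)
= 24 * cos(2x)
Evaluate at x = 0:
= 24 * cos(0)
= 24 * 1
= 24

24


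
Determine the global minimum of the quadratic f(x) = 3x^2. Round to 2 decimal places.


For a quadratic f(x) = ax^2 + bx + c with a > 0, the minimum is at the vertex.
Vertex x-coordinate: x = -b/(2a)
x = -(0) / (2 * 3)
x = 0/6 = 0
Substitute back to find the minimum value:
f(0) = 3 * 0^2 + 0 * 0 + 0
= 0 + 0 + 0
= 0 = 0.00

0.00


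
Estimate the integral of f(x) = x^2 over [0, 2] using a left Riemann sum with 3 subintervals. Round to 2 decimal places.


Left Riemann sum uses left endpoints of each subinterval.
Interval: [0, 2], n = 3
dx = (2 - 0) / 3 = 2/3
Left endpoints: [0, 2/3, 4/3]
f values: [0, 4/9, 16/9]
Sum = dx * (sum of f values)
= 2/3 * 20/9
= 40/27 ≈ 1.48

1.48


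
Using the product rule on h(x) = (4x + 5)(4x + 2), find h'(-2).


Let u(x) = 4x + 5 and v(x) = 4x + 2
u'(x) = 4
v'(x) = 4
Product rule: h'(x) = u'(x)*v(x) + u(x)*v'(x)
= 4 * (4x + 2) + (4x + 5) * 4
At x = -2:
u(-2) = 4 * (-2) + 5 = -3
v(-2) = 4 * (-2) + 2 = -6
h'(-2) = 4 * (-6) + (-3) * 4
= -24 - 12
= -36

-36


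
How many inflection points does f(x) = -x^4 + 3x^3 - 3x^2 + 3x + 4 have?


Inflection points occur where f''(x) = 0 and concavity changes.
f(x) = -x^4 + 3x^3 - 3x^2 + 3x + 4
f'(x) = -4x^3 + 9x^2 - 6x + 3
f''(x) = -12x^2 + 18x - 6
This is a quadratic in x. Use the discriminant to count real roots.
Discriminant = (18)^2 - 4 * (-12) * (-6)
= 324 - 288
= 36
Since discriminant > 0, f''(x) = 0 has 2 distinct real solutions.
A quadratic with two distinct real roots changes sign at each root, so concavity changes at both.
Number of inflection points: 2

2


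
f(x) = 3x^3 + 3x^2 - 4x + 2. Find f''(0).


First derivative:
f'(x) = 9x^2 + 6x - 4
Second derivative:
f''(x) = 18x + 6
Substitute x = 0:
f''(0) = 18 * 0 + 6
= 0 + 6
= 6

6


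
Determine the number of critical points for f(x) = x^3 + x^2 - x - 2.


Find where f'(x) = 0:
f(x) = x^3 + x^2 - x - 2
f'(x) = 3x^2 + 2x - 1
This is a quadratic in x. Use the discriminant to count real roots.
Discriminant = (2)^2 - 4 * 3 * (-1)
= 4 - (-12)
= 16
Since discriminant > 0, f'(x) = 0 has 2 real solutions.
Number of critical points: 2

2


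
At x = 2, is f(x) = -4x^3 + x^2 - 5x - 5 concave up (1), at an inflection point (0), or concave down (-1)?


Concavity is determined by the sign of f''(x).
f(x) = -4x^3 + x^2 - 5x - 5
f'(x) = -12x^2 + 2x - 5
f''(x) = -24x + 2
f''(2) = -24 * 2 + 2
= -48 + 2
= -46
Since f''(2) < 0, the function is concave down (-1)

-1


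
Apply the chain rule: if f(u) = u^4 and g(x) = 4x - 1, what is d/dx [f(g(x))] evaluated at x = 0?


Using the chain rule: (f(g(x)))' = f'(g(x)) * g'(x)
First, find g(0):
g(0) = 4 * 0 - 1 = -1
Next, f'(u) = 4u^3
And g'(x) = 4
So f'(g(0)) * g'(0)
= 4 * (-1)^3 * 4
= 4 * (-1) * 4
= -16

-16


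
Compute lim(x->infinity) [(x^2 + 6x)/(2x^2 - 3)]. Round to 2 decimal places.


For limits at infinity with equal-degree polynomials,
we compare leading coefficients.
Numerator leading term: x^2
Denominator leading term: 2x^2
Divide both by x^2:
lim = (1 + 6/x) / (2 - 3/x^2)
As x -> infinity, the 1/x and 1/x^2 terms vanish:
= 1/2 = 0.50

0.50


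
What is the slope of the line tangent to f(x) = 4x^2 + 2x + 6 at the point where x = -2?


The slope of the tangent line equals f'(x) at the point.
f(x) = 4x^2 + 2x + 6
f'(x) = 8x + 2
At x = -2:
f'(-2) = 8 * (-2) + 2
= -16 + 2
= -14

-14


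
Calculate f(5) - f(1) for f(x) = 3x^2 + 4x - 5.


Net change = f(b) - f(a)
f(x) = 3x^2 + 4x - 5
Compute f(5):
f(5) = 3 * 5^2 + 4 * 5 - 5
= 75 + 20 - 5
= 90
Compute f(1):
f(1) = 3 * 1^2 + 4 * 1 - 5
= 3 + 4 - 5
= 2
Net change = 90 - 2 = 88

88


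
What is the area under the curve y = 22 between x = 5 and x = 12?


The area under a constant function y = 22 is a rectangle.
Width = 12 - 5 = 7
Height = 22
Area = width * height
= 7 * 22
= 154

154


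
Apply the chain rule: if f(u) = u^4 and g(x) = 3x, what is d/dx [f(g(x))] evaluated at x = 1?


Using the chain rule: (f(g(x)))' = f'(g(x)) * g'(x)
First, find g(1):
g(1) = 3 * 1 + 0 = 3
Next, f'(u) = 4u^3
And g'(x) = 3
So f'(g(1)) * g'(1)
= 4 * 3^3 * 3
= 4 * 27 * 3
= 324

324


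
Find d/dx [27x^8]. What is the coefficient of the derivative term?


We apply the power rule: d/dx [ax^n] = a*n * x^(n-1)
d/dx [27x^8]
= 27 * 8 * x^(8-1)
= 216x^7
The coefficient is 216

216


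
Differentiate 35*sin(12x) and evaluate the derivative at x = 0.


Apply the chain rule to differentiate 35*sin(12x):
d/dx [35*sin(12x)]
= 35 * cos(12x) * d/dx(12x)
= 35 * 12 * cos(12x)
= 420 * cos(12x)
Evaluate at x = 0:
= 420 * cos(0)
= 420 * 1
= 420

420


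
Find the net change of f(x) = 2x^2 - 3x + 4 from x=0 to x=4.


Net change = f(b) - f(a)
f(x) = 2x^2 - 3x + 4
Compute f(4):
f(4) = 2 * 4^2 - 3 * 4 + 4
= 32 - 12 + 4
= 24
Compute f(0):
f(0) = 2 * 0^2 - 3 * 0 + 4
= 0 + 0 + 4
= 4
Net change = 24 - 4 = 20

20


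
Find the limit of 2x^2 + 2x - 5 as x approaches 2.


Since polynomials are continuous, we use direct substitution.
lim(x->2) of 2x^2 + 2x - 5
= 2 * 2^2 + 2 * 2 - 5
= 8 + 4 - 5
= 7

7
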